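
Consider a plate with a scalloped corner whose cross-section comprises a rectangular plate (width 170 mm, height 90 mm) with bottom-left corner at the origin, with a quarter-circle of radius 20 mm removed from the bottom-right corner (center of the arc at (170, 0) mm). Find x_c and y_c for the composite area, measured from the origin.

x_c = 83.40 mm, y_c = 45.77 mm

plate: A = 170 × 90 = 15300.00, centroid at (85.00, 45.00).
removed quarter-circle: A = −¼π·20² = -314.16, centroid at (161.51, 8.49).
ΣA = 14985.84 mm², ΣAx_c = 1249759.59 mm³, ΣAy_c = 685833.33 mm³.
x_c = 1249759.59/14985.84 = 83.40 mm; y_c = 685833.33/14985.84 = 45.77 mm.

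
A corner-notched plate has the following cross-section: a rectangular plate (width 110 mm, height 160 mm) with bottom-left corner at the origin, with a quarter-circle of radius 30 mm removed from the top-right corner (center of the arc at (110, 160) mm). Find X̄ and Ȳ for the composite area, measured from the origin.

plate: A = 110 × 160 = 17600.00, centroid at (55.00, 80.00).
removed quarter-circle: A = −¼π·30² = -706.86, centroid at (97.27, 147.27).
ΣA = 16893.14 mm²
ΣAX̄ = (17600.00)(55.00) + (-706.86)(97.27) = 899245.58 mm³
ΣAȲ = (17600.00)(80.00) + (-706.86)(147.27) = 1303902.66 mm³
X̄ = 899245.58 / 16893.14 = 53.23 mm
Ȳ = 1303902.66 / 16893.14 = 77.19 mm

X̄ = 53.23 mm, Ȳ = 77.19 mm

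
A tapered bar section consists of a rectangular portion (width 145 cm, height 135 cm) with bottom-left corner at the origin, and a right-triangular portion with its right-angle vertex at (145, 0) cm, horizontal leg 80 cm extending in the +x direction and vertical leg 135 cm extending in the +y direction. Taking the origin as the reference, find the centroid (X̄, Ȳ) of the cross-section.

X̄ = 93.94 cm, Ȳ = 62.64 cm

Part | A | x̄ᵢ | ȳᵢ | A·x̄ᵢ | A·ȳᵢ
rectangular portion | 19575.00 | 72.50 | 67.50 | 1419187.50 | 1321312.50
triangular portion | 5400.00 | 171.67 | 45.00 | 927000.00 | 243000.00
Σ | 24975.00 |  |  | 2346187.50 | 1564312.50
X̄ = 2346187.50 / 24975.00 = 93.94 cm
Ȳ = 1564312.50 / 24975.00 = 62.64 cm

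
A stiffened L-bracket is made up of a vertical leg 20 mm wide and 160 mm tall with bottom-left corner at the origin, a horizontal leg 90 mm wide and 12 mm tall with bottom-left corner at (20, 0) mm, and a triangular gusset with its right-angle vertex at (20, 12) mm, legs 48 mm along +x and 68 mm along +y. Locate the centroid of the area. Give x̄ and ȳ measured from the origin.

vertical leg: A = 20 × 160 = 3200.00, centroid at (10.00, 80.00).
horizontal leg: A = 90 × 12 = 1080.00, centroid at (65.00, 6.00).
gusset: A = ½·48·68 = 1632.00, centroid at (36.00, 34.67).
ΣA = 5912.00 mm², ΣAx̄ = 160952.00 mm³, ΣAȳ = 319056.00 mm³.
x̄ = 160952.00/5912.00 = 27.22 mm; ȳ = 319056.00/5912.00 = 53.97 mm.

x̄ = 27.22 mm, ȳ = 53.97 mm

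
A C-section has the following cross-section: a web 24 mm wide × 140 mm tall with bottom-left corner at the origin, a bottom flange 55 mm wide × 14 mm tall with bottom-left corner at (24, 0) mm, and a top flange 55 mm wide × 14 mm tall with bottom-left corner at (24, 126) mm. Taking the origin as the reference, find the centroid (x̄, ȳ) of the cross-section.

Part | A | x̄ᵢ | ȳᵢ | A·x̄ᵢ | A·ȳᵢ
web | 3360.00 | 12.00 | 70.00 | 40320.00 | 235200.00
bottom flange | 770.00 | 51.50 | 7.00 | 39655.00 | 5390.00
top flange | 770.00 | 51.50 | 133.00 | 39655.00 | 102410.00
Σ | 4900.00 |  |  | 119630.00 | 343000.00
x̄ = 119630.00 / 4900.00 = 24.41 mm
ȳ = 343000.00 / 4900.00 = 70.00 mm

x̄ = 24.41 mm, ȳ = 70.00 mm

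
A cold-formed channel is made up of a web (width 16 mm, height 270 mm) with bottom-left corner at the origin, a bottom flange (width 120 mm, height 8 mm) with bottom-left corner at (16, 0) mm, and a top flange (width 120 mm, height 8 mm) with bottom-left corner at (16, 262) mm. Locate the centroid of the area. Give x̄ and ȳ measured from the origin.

Part | A | x̄ᵢ | ȳᵢ | A·x̄ᵢ | A·ȳᵢ
web | 4320.00 | 8.00 | 135.00 | 34560.00 | 583200.00
bottom flange | 960.00 | 76.00 | 4.00 | 72960.00 | 3840.00
top flange | 960.00 | 76.00 | 266.00 | 72960.00 | 255360.00
Σ | 6240.00 |  |  | 180480.00 | 842400.00
x̄ = 180480.00 / 6240.00 = 28.92 mm
ȳ = 842400.00 / 6240.00 = 135.00 mm

x̄ = 28.92 mm, ȳ = 135.00 mm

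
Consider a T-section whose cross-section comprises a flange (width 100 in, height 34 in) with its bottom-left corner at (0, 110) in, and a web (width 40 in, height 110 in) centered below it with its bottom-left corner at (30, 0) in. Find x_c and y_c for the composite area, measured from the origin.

web: A = 40 × 110 = 4400.00, centroid at (50.00, 55.00).
flange: A = 100 × 34 = 3400.00, centroid at (50.00, 127.00).
ΣA = 7800.00 in²
ΣAx_c = (4400.00)(50.00) + (3400.00)(50.00) = 390000.00 in³
ΣAy_c = (4400.00)(55.00) + (3400.00)(127.00) = 673800.00 in³
x_c = 390000.00 / 7800.00 = 50.00 in
y_c = 673800.00 / 7800.00 = 86.38 in

x_c = 50.00 in, y_c = 86.38 in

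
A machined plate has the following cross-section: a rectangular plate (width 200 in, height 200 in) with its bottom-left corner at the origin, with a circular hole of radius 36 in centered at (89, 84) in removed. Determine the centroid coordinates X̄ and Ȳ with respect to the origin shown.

X̄ = 101.25 in, Ȳ = 101.81 in

plate: A = 200 × 200 = 40000.00, centroid at (100.00, 100.00).
hole: A = −π·36² = -4071.50, centroid at (89.00, 84.00).
ΣA = 35928.50 in², ΣAX̄ = 3637636.14 in³, ΣAȲ = 3657993.66 in³.
X̄ = 3637636.14/35928.50 = 101.25 in; Ȳ = 3657993.66/35928.50 = 101.81 in.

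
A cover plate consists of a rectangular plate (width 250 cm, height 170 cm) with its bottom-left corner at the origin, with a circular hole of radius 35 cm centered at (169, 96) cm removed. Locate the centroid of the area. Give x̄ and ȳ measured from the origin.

plate: A = 250 × 170 = 42500.00, centroid at (125.00, 85.00).
hole: A = −π·35² = -3848.45, centroid at (169.00, 96.00).
ΣA = 38651.55 cm²
ΣAx̄ = (42500.00)(125.00) + (-3848.45)(169.00) = 4662111.78 cm³
ΣAȳ = (42500.00)(85.00) + (-3848.45)(96.00) = 3243048.70 cm³
x̄ = 4662111.78 / 38651.55 = 120.62 cm
ȳ = 3243048.70 / 38651.55 = 83.90 cm

x̄ = 120.62 cm, ȳ = 83.90 cm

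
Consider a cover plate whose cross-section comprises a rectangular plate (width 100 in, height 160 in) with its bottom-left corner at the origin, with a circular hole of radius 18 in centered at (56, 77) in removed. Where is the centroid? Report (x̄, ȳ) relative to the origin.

x̄ = 49.59 in, ȳ = 80.20 in

plate: A = 100 × 160 = 16000.00, centroid at (50.00, 80.00).
hole: A = −π·18² = -1017.88, centroid at (56.00, 77.00).
ΣA = 14982.12 in²
ΣAx̄ = (16000.00)(50.00) + (-1017.88)(56.00) = 742998.94 in³
ΣAȳ = (16000.00)(80.00) + (-1017.88)(77.00) = 1201623.55 in³
x̄ = 742998.94 / 14982.12 = 49.59 in
ȳ = 1201623.55 / 14982.12 = 80.20 in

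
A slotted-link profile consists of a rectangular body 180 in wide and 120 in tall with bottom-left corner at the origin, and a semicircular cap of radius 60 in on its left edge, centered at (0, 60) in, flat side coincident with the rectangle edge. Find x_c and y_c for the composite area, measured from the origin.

x_c = 66.04 in, y_c = 60.00 in

rectangular body: A = 180 × 120 = 21600.00, centroid at (90.00, 60.00).
semicircular end: A = ½π·60² = 5654.87, centroid at (-25.46, 60.00).
ΣA = 27254.87 in², ΣAx_c = 1800000.00 in³, ΣAy_c = 1635292.01 in³.
x_c = 1800000.00/27254.87 = 66.04 in; y_c = 1635292.01/27254.87 = 60.00 in.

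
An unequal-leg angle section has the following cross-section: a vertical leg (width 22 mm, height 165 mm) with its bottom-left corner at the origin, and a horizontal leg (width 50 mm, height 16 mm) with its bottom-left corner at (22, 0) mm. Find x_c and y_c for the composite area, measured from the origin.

x_c = 17.50 mm, y_c = 69.05 mm

vertical leg: A = 22 × 165 = 3630.00, centroid at (11.00, 82.50).
horizontal leg: A = 50 × 16 = 800.00, centroid at (47.00, 8.00).
ΣA = 4430.00 mm²
ΣAx_c = (3630.00)(11.00) + (800.00)(47.00) = 77530.00 mm³
ΣAy_c = (3630.00)(82.50) + (800.00)(8.00) = 305875.00 mm³
x_c = 77530.00 / 4430.00 = 17.50 mm
y_c = 305875.00 / 4430.00 = 69.05 mm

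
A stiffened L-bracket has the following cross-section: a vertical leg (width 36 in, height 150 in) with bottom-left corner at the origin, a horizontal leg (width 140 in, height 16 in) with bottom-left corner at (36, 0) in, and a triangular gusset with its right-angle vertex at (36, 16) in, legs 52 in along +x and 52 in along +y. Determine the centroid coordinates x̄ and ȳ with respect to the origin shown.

x̄ = 45.23 in, ȳ = 52.04 in

Part | A | x̄ᵢ | ȳᵢ | A·x̄ᵢ | A·ȳᵢ
vertical leg | 5400.00 | 18.00 | 75.00 | 97200.00 | 405000.00
horizontal leg | 2240.00 | 106.00 | 8.00 | 237440.00 | 17920.00
gusset | 1352.00 | 53.33 | 33.33 | 72106.67 | 45066.67
Σ | 8992.00 |  |  | 406746.67 | 467986.67
x̄ = 406746.67 / 8992.00 = 45.23 in
ȳ = 467986.67 / 8992.00 = 52.04 in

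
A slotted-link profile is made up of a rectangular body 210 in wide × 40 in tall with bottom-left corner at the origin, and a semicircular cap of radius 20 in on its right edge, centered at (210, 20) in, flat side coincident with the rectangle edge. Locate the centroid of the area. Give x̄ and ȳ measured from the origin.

Part | A | x̄ᵢ | ȳᵢ | A·x̄ᵢ | A·ȳᵢ
rectangular body | 8400.00 | 105.00 | 20.00 | 882000.00 | 168000.00
semicircular end | 628.32 | 218.49 | 20.00 | 137280.22 | 12566.37
Σ | 9028.32 |  |  | 1019280.22 | 180566.37
x̄ = 1019280.22 / 9028.32 = 112.90 in
ȳ = 180566.37 / 9028.32 = 20.00 in

x̄ = 112.90 in, ȳ = 20.00 in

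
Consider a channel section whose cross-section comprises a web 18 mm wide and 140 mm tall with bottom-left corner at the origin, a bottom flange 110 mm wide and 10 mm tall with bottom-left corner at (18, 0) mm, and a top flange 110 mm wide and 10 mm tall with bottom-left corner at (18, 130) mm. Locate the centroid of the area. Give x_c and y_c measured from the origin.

x_c = 38.83 mm, y_c = 70.00 mm

Part | A | x̄ᵢ | ȳᵢ | A·x̄ᵢ | A·ȳᵢ
web | 2520.00 | 9.00 | 70.00 | 22680.00 | 176400.00
bottom flange | 1100.00 | 73.00 | 5.00 | 80300.00 | 5500.00
top flange | 1100.00 | 73.00 | 135.00 | 80300.00 | 148500.00
Σ | 4720.00 |  |  | 183280.00 | 330400.00
x_c = 183280.00 / 4720.00 = 38.83 mm
y_c = 330400.00 / 4720.00 = 70.00 mm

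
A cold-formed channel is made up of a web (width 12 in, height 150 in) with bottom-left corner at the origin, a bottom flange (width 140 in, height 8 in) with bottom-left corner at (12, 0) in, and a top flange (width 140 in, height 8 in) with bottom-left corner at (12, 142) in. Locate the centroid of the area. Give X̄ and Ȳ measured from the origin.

X̄ = 48.14 in, Ȳ = 75.00 in

web: A = 12 × 150 = 1800.00, centroid at (6.00, 75.00).
bottom flange: A = 140 × 8 = 1120.00, centroid at (82.00, 4.00).
top flange: A = 140 × 8 = 1120.00, centroid at (82.00, 146.00).
ΣA = 4040.00 in²
ΣAX̄ = (1800.00)(6.00) + (1120.00)(82.00) + (1120.00)(82.00) = 194480.00 in³
ΣAȲ = (1800.00)(75.00) + (1120.00)(4.00) + (1120.00)(146.00) = 303000.00 in³
X̄ = 194480.00 / 4040.00 = 48.14 in
Ȳ = 303000.00 / 4040.00 = 75.00 in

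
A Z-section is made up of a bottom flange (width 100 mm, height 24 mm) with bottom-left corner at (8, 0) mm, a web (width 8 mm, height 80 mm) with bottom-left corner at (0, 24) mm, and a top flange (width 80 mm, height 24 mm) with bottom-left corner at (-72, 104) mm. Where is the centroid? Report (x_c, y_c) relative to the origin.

Part | A | x̄ᵢ | ȳᵢ | A·x̄ᵢ | A·ȳᵢ
bottom flange | 2400.00 | 58.00 | 12.00 | 139200.00 | 28800.00
web | 640.00 | 4.00 | 64.00 | 2560.00 | 40960.00
top flange | 1920.00 | -32.00 | 116.00 | -61440.00 | 222720.00
Σ | 4960.00 |  |  | 80320.00 | 292480.00
x_c = 80320.00 / 4960.00 = 16.19 mm
y_c = 292480.00 / 4960.00 = 58.97 mm

x_c = 16.19 mm, y_c = 58.97 mm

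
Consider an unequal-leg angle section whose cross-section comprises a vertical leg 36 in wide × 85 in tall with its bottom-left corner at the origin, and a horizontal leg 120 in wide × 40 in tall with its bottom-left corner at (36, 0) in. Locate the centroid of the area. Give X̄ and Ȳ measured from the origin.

X̄ = 65.63 in, Ȳ = 28.76 in

vertical leg: A = 36 × 85 = 3060.00, centroid at (18.00, 42.50).
horizontal leg: A = 120 × 40 = 4800.00, centroid at (96.00, 20.00).
ΣA = 7860.00 in²
ΣAX̄ = (3060.00)(18.00) + (4800.00)(96.00) = 515880.00 in³
ΣAȲ = (3060.00)(42.50) + (4800.00)(20.00) = 226050.00 in³
X̄ = 515880.00 / 7860.00 = 65.63 in
Ȳ = 226050.00 / 7860.00 = 28.76 in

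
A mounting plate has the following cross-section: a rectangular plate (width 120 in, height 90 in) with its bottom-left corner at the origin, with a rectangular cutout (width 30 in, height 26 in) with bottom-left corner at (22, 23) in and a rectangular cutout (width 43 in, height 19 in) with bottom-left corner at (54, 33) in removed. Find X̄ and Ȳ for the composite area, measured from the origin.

Part | A | x̄ᵢ | ȳᵢ | A·x̄ᵢ | A·ȳᵢ
plate | 10800.00 | 60.00 | 45.00 | 648000.00 | 486000.00
hole 1 | -780.00 | 37.00 | 36.00 | -28860.00 | -28080.00
hole 2 | -817.00 | 75.50 | 42.50 | -61683.50 | -34722.50
Σ | 9203.00 |  |  | 557456.50 | 423197.50
X̄ = 557456.50 / 9203.00 = 60.57 in
Ȳ = 423197.50 / 9203.00 = 45.98 in

X̄ = 60.57 in, Ȳ = 45.98 in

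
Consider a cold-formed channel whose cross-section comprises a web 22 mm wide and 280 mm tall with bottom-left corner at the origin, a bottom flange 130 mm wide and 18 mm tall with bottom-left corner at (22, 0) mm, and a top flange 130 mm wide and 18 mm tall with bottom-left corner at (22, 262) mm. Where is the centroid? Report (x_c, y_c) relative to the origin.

web: A = 22 × 280 = 6160.00, centroid at (11.00, 140.00).
bottom flange: A = 130 × 18 = 2340.00, centroid at (87.00, 9.00).
top flange: A = 130 × 18 = 2340.00, centroid at (87.00, 271.00).
ΣA = 10840.00 mm²
ΣAx_c = (6160.00)(11.00) + (2340.00)(87.00) + (2340.00)(87.00) = 474920.00 mm³
ΣAy_c = (6160.00)(140.00) + (2340.00)(9.00) + (2340.00)(271.00) = 1517600.00 mm³
x_c = 474920.00 / 10840.00 = 43.81 mm
y_c = 1517600.00 / 10840.00 = 140.00 mm

x_c = 43.81 mm, y_c = 140.00 mm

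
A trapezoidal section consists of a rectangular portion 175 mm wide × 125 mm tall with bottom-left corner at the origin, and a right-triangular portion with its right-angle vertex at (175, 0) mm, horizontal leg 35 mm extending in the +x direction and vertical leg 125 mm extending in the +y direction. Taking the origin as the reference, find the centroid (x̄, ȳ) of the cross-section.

x̄ = 96.52 mm, ȳ = 60.61 mm

rectangular portion: A = 175 × 125 = 21875.00, centroid at (87.50, 62.50).
triangular portion: A = ½·35·125 = 2187.50, centroid at (186.67, 41.67).
ΣA = 24062.50 mm², ΣAx̄ = 2322395.83 mm³, ΣAȳ = 1458333.33 mm³.
x̄ = 2322395.83/24062.50 = 96.52 mm; ȳ = 1458333.33/24062.50 = 60.61 mm.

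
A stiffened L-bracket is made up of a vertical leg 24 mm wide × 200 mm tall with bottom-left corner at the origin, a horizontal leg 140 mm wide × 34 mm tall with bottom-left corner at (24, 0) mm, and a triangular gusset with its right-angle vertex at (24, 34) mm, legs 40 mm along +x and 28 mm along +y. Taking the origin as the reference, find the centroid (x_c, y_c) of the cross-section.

x_c = 51.97 mm, y_c = 57.82 mm

Part | A | x̄ᵢ | ȳᵢ | A·x̄ᵢ | A·ȳᵢ
vertical leg | 4800.00 | 12.00 | 100.00 | 57600.00 | 480000.00
horizontal leg | 4760.00 | 94.00 | 17.00 | 447440.00 | 80920.00
gusset | 560.00 | 37.33 | 43.33 | 20906.67 | 24266.67
Σ | 10120.00 |  |  | 525946.67 | 585186.67
x_c = 525946.67 / 10120.00 = 51.97 mm
y_c = 585186.67 / 10120.00 = 57.82 mm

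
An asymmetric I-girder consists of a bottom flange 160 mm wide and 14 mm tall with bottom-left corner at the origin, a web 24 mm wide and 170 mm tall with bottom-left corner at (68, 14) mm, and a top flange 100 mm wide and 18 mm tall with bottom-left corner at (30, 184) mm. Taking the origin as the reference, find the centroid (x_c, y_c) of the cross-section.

bottom flange: A = 160 × 14 = 2240.00, centroid at (80.00, 7.00).
web: A = 24 × 170 = 4080.00, centroid at (80.00, 99.00).
top flange: A = 100 × 18 = 1800.00, centroid at (80.00, 193.00).
ΣA = 8120.00 mm²
ΣAx_c = (2240.00)(80.00) + (4080.00)(80.00) + (1800.00)(80.00) = 649600.00 mm³
ΣAy_c = (2240.00)(7.00) + (4080.00)(99.00) + (1800.00)(193.00) = 767000.00 mm³
x_c = 649600.00 / 8120.00 = 80.00 mm
y_c = 767000.00 / 8120.00 = 94.46 mm

x_c = 80.00 mm, y_c = 94.46 mm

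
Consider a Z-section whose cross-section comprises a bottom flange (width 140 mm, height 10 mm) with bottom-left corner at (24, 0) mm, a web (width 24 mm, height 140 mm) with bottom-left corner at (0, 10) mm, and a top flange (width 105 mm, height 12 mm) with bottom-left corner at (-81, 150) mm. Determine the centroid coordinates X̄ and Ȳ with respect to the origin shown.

bottom flange: A = 140 × 10 = 1400.00, centroid at (94.00, 5.00).
web: A = 24 × 140 = 3360.00, centroid at (12.00, 80.00).
top flange: A = 105 × 12 = 1260.00, centroid at (-28.50, 156.00).
ΣA = 6020.00 mm²
ΣAX̄ = (1400.00)(94.00) + (3360.00)(12.00) + (1260.00)(-28.50) = 136010.00 mm³
ΣAȲ = (1400.00)(5.00) + (3360.00)(80.00) + (1260.00)(156.00) = 472360.00 mm³
X̄ = 136010.00 / 6020.00 = 22.59 mm
Ȳ = 472360.00 / 6020.00 = 78.47 mm

X̄ = 22.59 mm, Ȳ = 78.47 mm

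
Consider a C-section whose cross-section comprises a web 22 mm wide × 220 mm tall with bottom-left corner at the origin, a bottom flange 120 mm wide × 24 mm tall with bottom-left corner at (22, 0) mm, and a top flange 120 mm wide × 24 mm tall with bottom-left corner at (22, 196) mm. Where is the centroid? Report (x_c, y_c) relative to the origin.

Part | A | x̄ᵢ | ȳᵢ | A·x̄ᵢ | A·ȳᵢ
web | 4840.00 | 11.00 | 110.00 | 53240.00 | 532400.00
bottom flange | 2880.00 | 82.00 | 12.00 | 236160.00 | 34560.00
top flange | 2880.00 | 82.00 | 208.00 | 236160.00 | 599040.00
Σ | 10600.00 |  |  | 525560.00 | 1166000.00
x_c = 525560.00 / 10600.00 = 49.58 mm
y_c = 1166000.00 / 10600.00 = 110.00 mm

x_c = 49.58 mm, y_c = 110.00 mm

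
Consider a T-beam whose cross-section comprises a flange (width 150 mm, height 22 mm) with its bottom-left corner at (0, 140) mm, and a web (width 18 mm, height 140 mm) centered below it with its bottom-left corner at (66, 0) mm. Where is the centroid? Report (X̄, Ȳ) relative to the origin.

X̄ = 75.00 mm, Ȳ = 115.93 mm

Part | A | x̄ᵢ | ȳᵢ | A·x̄ᵢ | A·ȳᵢ
web | 2520.00 | 75.00 | 70.00 | 189000.00 | 176400.00
flange | 3300.00 | 75.00 | 151.00 | 247500.00 | 498300.00
Σ | 5820.00 |  |  | 436500.00 | 674700.00
X̄ = 436500.00 / 5820.00 = 75.00 mm
Ȳ = 674700.00 / 5820.00 = 115.93 mm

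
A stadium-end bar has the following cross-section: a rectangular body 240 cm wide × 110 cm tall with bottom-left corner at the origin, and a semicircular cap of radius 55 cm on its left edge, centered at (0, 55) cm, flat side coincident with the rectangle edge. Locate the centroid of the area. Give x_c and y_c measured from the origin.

x_c = 98.14 cm, y_c = 55.00 cm

Part | A | x̄ᵢ | ȳᵢ | A·x̄ᵢ | A·ȳᵢ
rectangular body | 26400.00 | 120.00 | 55.00 | 3168000.00 | 1452000.00
semicircular end | 4751.66 | -23.34 | 55.00 | -110916.67 | 261341.24
Σ | 31151.66 |  |  | 3057083.33 | 1713341.24
x_c = 3057083.33 / 31151.66 = 98.14 cm
y_c = 1713341.24 / 31151.66 = 55.00 cm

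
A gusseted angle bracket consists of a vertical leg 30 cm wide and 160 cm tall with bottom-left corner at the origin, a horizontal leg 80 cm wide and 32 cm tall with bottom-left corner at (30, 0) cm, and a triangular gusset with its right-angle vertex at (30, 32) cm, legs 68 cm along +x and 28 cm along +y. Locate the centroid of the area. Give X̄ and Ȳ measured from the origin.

Part | A | x̄ᵢ | ȳᵢ | A·x̄ᵢ | A·ȳᵢ
vertical leg | 4800.00 | 15.00 | 80.00 | 72000.00 | 384000.00
horizontal leg | 2560.00 | 70.00 | 16.00 | 179200.00 | 40960.00
gusset | 952.00 | 52.67 | 41.33 | 50138.67 | 39349.33
Σ | 8312.00 |  |  | 301338.67 | 464309.33
X̄ = 301338.67 / 8312.00 = 36.25 cm
Ȳ = 464309.33 / 8312.00 = 55.86 cm

X̄ = 36.25 cm, Ȳ = 55.86 cm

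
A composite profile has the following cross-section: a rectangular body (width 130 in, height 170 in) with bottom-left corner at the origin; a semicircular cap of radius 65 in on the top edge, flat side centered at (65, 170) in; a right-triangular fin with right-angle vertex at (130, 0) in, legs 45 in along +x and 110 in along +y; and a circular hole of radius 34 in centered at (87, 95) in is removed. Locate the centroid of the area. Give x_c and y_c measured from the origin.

x_c = 69.28 in, y_c = 106.44 in

rectangular body: A = 130 × 170 = 22100.00, centroid at (65.00, 85.00).
semicircular top: A = ½π·65² = 6636.61, centroid at (65.00, 197.59).
triangular fin: A = ½·45·110 = 2475.00, centroid at (145.00, 36.67).
hole: A = −π·34² = -3631.68, centroid at (87.00, 95.00).
ΣA = 27579.93 in²
ΣAx_c = (22100.00)(65.00) + (6636.61)(65.00) + (2475.00)(145.00) + (-3631.68)(87.00) = 1910798.68 in³
ΣAy_c = (22100.00)(85.00) + (6636.61)(197.59) + (2475.00)(36.67) + (-3631.68)(95.00) = 2935548.09 in³
x_c = 1910798.68 / 27579.93 = 69.28 in
y_c = 2935548.09 / 27579.93 = 106.44 in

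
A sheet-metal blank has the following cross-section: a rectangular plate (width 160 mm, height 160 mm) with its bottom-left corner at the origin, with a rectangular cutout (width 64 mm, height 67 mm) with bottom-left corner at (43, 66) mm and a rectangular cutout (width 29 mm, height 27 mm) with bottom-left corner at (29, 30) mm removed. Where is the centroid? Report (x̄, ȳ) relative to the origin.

plate: A = 160 × 160 = 25600.00, centroid at (80.00, 80.00).
hole 1: A = −(64 × 67) = -4288.00, centroid at (75.00, 99.50).
hole 2: A = −(29 × 27) = -783.00, centroid at (43.50, 43.50).
ΣA = 20529.00 mm²
ΣAx̄ = (25600.00)(80.00) + (-4288.00)(75.00) + (-783.00)(43.50) = 1692339.50 mm³
ΣAȳ = (25600.00)(80.00) + (-4288.00)(99.50) + (-783.00)(43.50) = 1587283.50 mm³
x̄ = 1692339.50 / 20529.00 = 82.44 mm
ȳ = 1587283.50 / 20529.00 = 77.32 mm

x̄ = 82.44 mm, ȳ = 77.32 mm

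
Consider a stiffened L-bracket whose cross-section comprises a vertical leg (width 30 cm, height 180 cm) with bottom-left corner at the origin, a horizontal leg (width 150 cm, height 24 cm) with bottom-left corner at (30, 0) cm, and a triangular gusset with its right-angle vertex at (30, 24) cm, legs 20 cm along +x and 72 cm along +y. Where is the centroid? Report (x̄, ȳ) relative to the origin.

vertical leg: A = 30 × 180 = 5400.00, centroid at (15.00, 90.00).
horizontal leg: A = 150 × 24 = 3600.00, centroid at (105.00, 12.00).
gusset: A = ½·20·72 = 720.00, centroid at (36.67, 48.00).
ΣA = 9720.00 cm²
ΣAx̄ = (5400.00)(15.00) + (3600.00)(105.00) + (720.00)(36.67) = 485400.00 cm³
ΣAȳ = (5400.00)(90.00) + (3600.00)(12.00) + (720.00)(48.00) = 563760.00 cm³
x̄ = 485400.00 / 9720.00 = 49.94 cm
ȳ = 563760.00 / 9720.00 = 58.00 cm

x̄ = 49.94 cm, ȳ = 58.00 cm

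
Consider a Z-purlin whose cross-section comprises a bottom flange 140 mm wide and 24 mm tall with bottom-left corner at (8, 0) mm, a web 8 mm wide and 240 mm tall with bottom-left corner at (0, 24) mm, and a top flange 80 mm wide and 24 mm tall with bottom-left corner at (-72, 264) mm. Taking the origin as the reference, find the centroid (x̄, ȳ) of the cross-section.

bottom flange: A = 140 × 24 = 3360.00, centroid at (78.00, 12.00).
web: A = 8 × 240 = 1920.00, centroid at (4.00, 144.00).
top flange: A = 80 × 24 = 1920.00, centroid at (-32.00, 276.00).
ΣA = 7200.00 mm²
ΣAx̄ = (3360.00)(78.00) + (1920.00)(4.00) + (1920.00)(-32.00) = 208320.00 mm³
ΣAȳ = (3360.00)(12.00) + (1920.00)(144.00) + (1920.00)(276.00) = 846720.00 mm³
x̄ = 208320.00 / 7200.00 = 28.93 mm
ȳ = 846720.00 / 7200.00 = 117.60 mm

x̄ = 28.93 mm, ȳ = 117.60 mm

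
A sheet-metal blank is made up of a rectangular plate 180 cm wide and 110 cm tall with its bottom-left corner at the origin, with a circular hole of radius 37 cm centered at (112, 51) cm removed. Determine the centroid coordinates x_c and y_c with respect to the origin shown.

plate: A = 180 × 110 = 19800.00, centroid at (90.00, 55.00).
hole: A = −π·37² = -4300.84, centroid at (112.00, 51.00).
ΣA = 15499.16 cm², ΣAx_c = 1300305.88 cm³, ΣAy_c = 869657.14 cm³.
x_c = 1300305.88/15499.16 = 83.90 cm; y_c = 869657.14/15499.16 = 56.11 cm.

x_c = 83.90 cm, y_c = 56.11 cm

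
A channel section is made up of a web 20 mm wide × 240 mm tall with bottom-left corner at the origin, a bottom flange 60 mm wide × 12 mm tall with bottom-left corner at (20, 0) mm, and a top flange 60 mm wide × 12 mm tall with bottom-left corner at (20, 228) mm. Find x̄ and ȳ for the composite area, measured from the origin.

x̄ = 19.23 mm, ȳ = 120.00 mm

web: A = 20 × 240 = 4800.00, centroid at (10.00, 120.00).
bottom flange: A = 60 × 12 = 720.00, centroid at (50.00, 6.00).
top flange: A = 60 × 12 = 720.00, centroid at (50.00, 234.00).
ΣA = 6240.00 mm², ΣAx̄ = 120000.00 mm³, ΣAȳ = 748800.00 mm³.
x̄ = 120000.00/6240.00 = 19.23 mm; ȳ = 748800.00/6240.00 = 120.00 mm.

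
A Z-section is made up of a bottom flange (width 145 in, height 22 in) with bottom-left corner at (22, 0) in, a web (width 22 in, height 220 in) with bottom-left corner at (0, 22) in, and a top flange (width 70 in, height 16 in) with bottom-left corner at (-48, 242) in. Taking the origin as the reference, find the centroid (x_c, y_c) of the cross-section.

bottom flange: A = 145 × 22 = 3190.00, centroid at (94.50, 11.00).
web: A = 22 × 220 = 4840.00, centroid at (11.00, 132.00).
top flange: A = 70 × 16 = 1120.00, centroid at (-13.00, 250.00).
ΣA = 9150.00 in², ΣAx_c = 340135.00 in³, ΣAy_c = 953970.00 in³.
x_c = 340135.00/9150.00 = 37.17 in; y_c = 953970.00/9150.00 = 104.26 in.

x_c = 37.17 in, y_c = 104.26 in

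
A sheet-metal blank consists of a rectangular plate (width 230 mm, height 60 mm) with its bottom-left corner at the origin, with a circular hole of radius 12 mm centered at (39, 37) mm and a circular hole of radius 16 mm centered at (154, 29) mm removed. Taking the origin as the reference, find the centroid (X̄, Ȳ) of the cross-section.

plate: A = 230 × 60 = 13800.00, centroid at (115.00, 30.00).
hole 1: A = −π·12² = -452.39, centroid at (39.00, 37.00).
hole 2: A = −π·16² = -804.25, centroid at (154.00, 29.00).
ΣA = 12543.36 mm², ΣAX̄ = 1445502.67 mm³, ΣAȲ = 373938.41 mm³.
X̄ = 1445502.67/12543.36 = 115.24 mm; Ȳ = 373938.41/12543.36 = 29.81 mm.

X̄ = 115.24 mm, Ȳ = 29.81 mm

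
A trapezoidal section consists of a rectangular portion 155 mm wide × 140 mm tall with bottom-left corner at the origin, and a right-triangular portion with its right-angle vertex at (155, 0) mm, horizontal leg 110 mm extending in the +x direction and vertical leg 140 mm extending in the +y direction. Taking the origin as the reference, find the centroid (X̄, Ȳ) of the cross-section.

rectangular portion: A = 155 × 140 = 21700.00, centroid at (77.50, 70.00).
triangular portion: A = ½·110·140 = 7700.00, centroid at (191.67, 46.67).
ΣA = 29400.00 mm², ΣAX̄ = 3157583.33 mm³, ΣAȲ = 1878333.33 mm³.
X̄ = 3157583.33/29400.00 = 107.40 mm; Ȳ = 1878333.33/29400.00 = 63.89 mm.

X̄ = 107.40 mm, Ȳ = 63.89 mm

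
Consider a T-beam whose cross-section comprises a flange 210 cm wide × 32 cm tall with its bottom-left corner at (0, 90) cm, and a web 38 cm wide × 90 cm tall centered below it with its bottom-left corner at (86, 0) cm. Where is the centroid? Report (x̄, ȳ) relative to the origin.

web: A = 38 × 90 = 3420.00, centroid at (105.00, 45.00).
flange: A = 210 × 32 = 6720.00, centroid at (105.00, 106.00).
ΣA = 10140.00 cm², ΣAx̄ = 1064700.00 cm³, ΣAȳ = 866220.00 cm³.
x̄ = 1064700.00/10140.00 = 105.00 cm; ȳ = 866220.00/10140.00 = 85.43 cm.

x̄ = 105.00 cm, ȳ = 85.43 cm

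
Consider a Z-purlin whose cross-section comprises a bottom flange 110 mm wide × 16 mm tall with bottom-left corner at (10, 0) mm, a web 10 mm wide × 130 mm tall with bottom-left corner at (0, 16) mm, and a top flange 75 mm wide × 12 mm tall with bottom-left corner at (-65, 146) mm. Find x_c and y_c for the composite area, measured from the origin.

bottom flange: A = 110 × 16 = 1760.00, centroid at (65.00, 8.00).
web: A = 10 × 130 = 1300.00, centroid at (5.00, 81.00).
top flange: A = 75 × 12 = 900.00, centroid at (-27.50, 152.00).
ΣA = 3960.00 mm², ΣAx_c = 96150.00 mm³, ΣAy_c = 256180.00 mm³.
x_c = 96150.00/3960.00 = 24.28 mm; y_c = 256180.00/3960.00 = 64.69 mm.

x_c = 24.28 mm, y_c = 64.69 mm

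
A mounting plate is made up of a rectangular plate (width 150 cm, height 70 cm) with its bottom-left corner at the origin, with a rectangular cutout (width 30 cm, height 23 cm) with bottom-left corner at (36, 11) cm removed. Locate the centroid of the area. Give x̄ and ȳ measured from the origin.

x̄ = 76.69 cm, ȳ = 35.88 cm

Part | A | x̄ᵢ | ȳᵢ | A·x̄ᵢ | A·ȳᵢ
plate | 10500.00 | 75.00 | 35.00 | 787500.00 | 367500.00
hole | -690.00 | 51.00 | 22.50 | -35190.00 | -15525.00
Σ | 9810.00 |  |  | 752310.00 | 351975.00
x̄ = 752310.00 / 9810.00 = 76.69 cm
ȳ = 351975.00 / 9810.00 = 35.88 cm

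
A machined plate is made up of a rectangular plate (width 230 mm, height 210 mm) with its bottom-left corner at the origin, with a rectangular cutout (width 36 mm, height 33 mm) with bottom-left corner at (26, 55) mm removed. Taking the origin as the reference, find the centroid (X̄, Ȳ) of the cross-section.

plate: A = 230 × 210 = 48300.00, centroid at (115.00, 105.00).
hole: A = −(36 × 33) = -1188.00, centroid at (44.00, 71.50).
ΣA = 47112.00 mm², ΣAX̄ = 5502228.00 mm³, ΣAȲ = 4986558.00 mm³.
X̄ = 5502228.00/47112.00 = 116.79 mm; Ȳ = 4986558.00/47112.00 = 105.84 mm.

X̄ = 116.79 mm, Ȳ = 105.84 mm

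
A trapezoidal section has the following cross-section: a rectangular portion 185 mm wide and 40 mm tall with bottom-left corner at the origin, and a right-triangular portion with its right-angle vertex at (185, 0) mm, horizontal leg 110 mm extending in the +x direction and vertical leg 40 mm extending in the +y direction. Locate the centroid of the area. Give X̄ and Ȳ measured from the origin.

rectangular portion: A = 185 × 40 = 7400.00, centroid at (92.50, 20.00).
triangular portion: A = ½·110·40 = 2200.00, centroid at (221.67, 13.33).
ΣA = 9600.00 mm², ΣAX̄ = 1172166.67 mm³, ΣAȲ = 177333.33 mm³.
X̄ = 1172166.67/9600.00 = 122.10 mm; Ȳ = 177333.33/9600.00 = 18.47 mm.

X̄ = 122.10 mm, Ȳ = 18.47 mm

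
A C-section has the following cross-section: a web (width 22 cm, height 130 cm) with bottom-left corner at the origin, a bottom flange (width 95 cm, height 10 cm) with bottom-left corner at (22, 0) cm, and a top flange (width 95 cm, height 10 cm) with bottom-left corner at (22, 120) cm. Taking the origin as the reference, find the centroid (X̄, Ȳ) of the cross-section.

Part | A | x̄ᵢ | ȳᵢ | A·x̄ᵢ | A·ȳᵢ
web | 2860.00 | 11.00 | 65.00 | 31460.00 | 185900.00
bottom flange | 950.00 | 69.50 | 5.00 | 66025.00 | 4750.00
top flange | 950.00 | 69.50 | 125.00 | 66025.00 | 118750.00
Σ | 4760.00 |  |  | 163510.00 | 309400.00
X̄ = 163510.00 / 4760.00 = 34.35 cm
Ȳ = 309400.00 / 4760.00 = 65.00 cm

X̄ = 34.35 cm, Ȳ = 65.00 cm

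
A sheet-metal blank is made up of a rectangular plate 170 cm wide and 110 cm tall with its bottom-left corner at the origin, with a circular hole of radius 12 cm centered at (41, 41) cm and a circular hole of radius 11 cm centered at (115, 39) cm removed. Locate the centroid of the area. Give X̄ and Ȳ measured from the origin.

X̄ = 85.48 cm, Ȳ = 55.69 cm

plate: A = 170 × 110 = 18700.00, centroid at (85.00, 55.00).
hole 1: A = −π·12² = -452.39, centroid at (41.00, 41.00).
hole 2: A = −π·11² = -380.13, centroid at (115.00, 39.00).
ΣA = 17867.48 cm²
ΣAX̄ = (18700.00)(85.00) + (-452.39)(41.00) + (-380.13)(115.00) = 1527236.78 cm³
ΣAȲ = (18700.00)(55.00) + (-452.39)(41.00) + (-380.13)(39.00) = 995126.86 cm³
X̄ = 1527236.78 / 17867.48 = 85.48 cm
Ȳ = 995126.86 / 17867.48 = 55.69 cm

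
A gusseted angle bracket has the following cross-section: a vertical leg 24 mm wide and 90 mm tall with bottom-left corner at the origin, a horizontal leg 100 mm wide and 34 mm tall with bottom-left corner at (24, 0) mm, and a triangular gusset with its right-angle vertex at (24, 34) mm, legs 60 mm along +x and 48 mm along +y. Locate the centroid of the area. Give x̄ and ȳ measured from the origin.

x̄ = 48.70 mm, ȳ = 32.43 mm

Part | A | x̄ᵢ | ȳᵢ | A·x̄ᵢ | A·ȳᵢ
vertical leg | 2160.00 | 12.00 | 45.00 | 25920.00 | 97200.00
horizontal leg | 3400.00 | 74.00 | 17.00 | 251600.00 | 57800.00
gusset | 1440.00 | 44.00 | 50.00 | 63360.00 | 72000.00
Σ | 7000.00 |  |  | 340880.00 | 227000.00
x̄ = 340880.00 / 7000.00 = 48.70 mm
ȳ = 227000.00 / 7000.00 = 32.43 mm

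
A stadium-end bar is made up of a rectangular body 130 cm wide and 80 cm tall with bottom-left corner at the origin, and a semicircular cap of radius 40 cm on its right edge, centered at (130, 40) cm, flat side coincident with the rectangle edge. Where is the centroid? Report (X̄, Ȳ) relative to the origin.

X̄ = 80.95 cm, Ȳ = 40.00 cm

rectangular body: A = 130 × 80 = 10400.00, centroid at (65.00, 40.00).
semicircular end: A = ½π·40² = 2513.27, centroid at (146.98, 40.00).
ΣA = 12913.27 cm²
ΣAX̄ = (10400.00)(65.00) + (2513.27)(146.98) = 1045392.30 cm³
ΣAȲ = (10400.00)(40.00) + (2513.27)(40.00) = 516530.96 cm³
X̄ = 1045392.30 / 12913.27 = 80.95 cm
Ȳ = 516530.96 / 12913.27 = 40.00 cm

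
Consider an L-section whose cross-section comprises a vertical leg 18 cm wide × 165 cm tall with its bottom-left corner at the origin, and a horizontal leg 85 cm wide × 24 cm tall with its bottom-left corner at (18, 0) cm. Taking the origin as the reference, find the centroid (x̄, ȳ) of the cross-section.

vertical leg: A = 18 × 165 = 2970.00, centroid at (9.00, 82.50).
horizontal leg: A = 85 × 24 = 2040.00, centroid at (60.50, 12.00).
ΣA = 5010.00 cm², ΣAx̄ = 150150.00 cm³, ΣAȳ = 269505.00 cm³.
x̄ = 150150.00/5010.00 = 29.97 cm; ȳ = 269505.00/5010.00 = 53.79 cm.

x̄ = 29.97 cm, ȳ = 53.79 cm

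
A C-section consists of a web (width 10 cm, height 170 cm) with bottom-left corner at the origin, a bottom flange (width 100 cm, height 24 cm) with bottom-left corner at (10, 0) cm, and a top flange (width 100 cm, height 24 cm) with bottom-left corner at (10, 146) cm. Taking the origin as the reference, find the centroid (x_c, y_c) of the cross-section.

x_c = 45.62 cm, y_c = 85.00 cm

Part | A | x̄ᵢ | ȳᵢ | A·x̄ᵢ | A·ȳᵢ
web | 1700.00 | 5.00 | 85.00 | 8500.00 | 144500.00
bottom flange | 2400.00 | 60.00 | 12.00 | 144000.00 | 28800.00
top flange | 2400.00 | 60.00 | 158.00 | 144000.00 | 379200.00
Σ | 6500.00 |  |  | 296500.00 | 552500.00
x_c = 296500.00 / 6500.00 = 45.62 cm
y_c = 552500.00 / 6500.00 = 85.00 cm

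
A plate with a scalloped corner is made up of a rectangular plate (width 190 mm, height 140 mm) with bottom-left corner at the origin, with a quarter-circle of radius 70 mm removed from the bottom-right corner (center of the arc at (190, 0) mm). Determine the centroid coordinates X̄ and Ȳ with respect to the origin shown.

plate: A = 190 × 140 = 26600.00, centroid at (95.00, 70.00).
removed quarter-circle: A = −¼π·70² = -3848.45, centroid at (160.29, 29.71).
ΣA = 22751.55 mm², ΣAX̄ = 1910127.64 mm³, ΣAȲ = 1747666.67 mm³.
X̄ = 1910127.64/22751.55 = 83.96 mm; Ȳ = 1747666.67/22751.55 = 76.82 mm.

X̄ = 83.96 mm, Ȳ = 76.82 mm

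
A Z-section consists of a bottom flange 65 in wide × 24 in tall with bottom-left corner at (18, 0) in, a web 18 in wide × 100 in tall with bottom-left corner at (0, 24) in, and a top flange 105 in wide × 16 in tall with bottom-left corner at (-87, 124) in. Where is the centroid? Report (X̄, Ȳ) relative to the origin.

X̄ = 7.35 in, Ȳ = 74.14 in

bottom flange: A = 65 × 24 = 1560.00, centroid at (50.50, 12.00).
web: A = 18 × 100 = 1800.00, centroid at (9.00, 74.00).
top flange: A = 105 × 16 = 1680.00, centroid at (-34.50, 132.00).
ΣA = 5040.00 in²
ΣAX̄ = (1560.00)(50.50) + (1800.00)(9.00) + (1680.00)(-34.50) = 37020.00 in³
ΣAȲ = (1560.00)(12.00) + (1800.00)(74.00) + (1680.00)(132.00) = 373680.00 in³
X̄ = 37020.00 / 5040.00 = 7.35 in
Ȳ = 373680.00 / 5040.00 = 74.14 in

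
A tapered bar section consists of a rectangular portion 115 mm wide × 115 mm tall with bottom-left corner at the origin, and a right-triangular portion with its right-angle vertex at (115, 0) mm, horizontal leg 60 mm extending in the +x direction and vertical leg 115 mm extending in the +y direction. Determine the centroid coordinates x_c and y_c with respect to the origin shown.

x_c = 73.53 mm, y_c = 53.53 mm

rectangular portion: A = 115 × 115 = 13225.00, centroid at (57.50, 57.50).
triangular portion: A = ½·60·115 = 3450.00, centroid at (135.00, 38.33).
ΣA = 16675.00 mm²
ΣAx_c = (13225.00)(57.50) + (3450.00)(135.00) = 1226187.50 mm³
ΣAy_c = (13225.00)(57.50) + (3450.00)(38.33) = 892687.50 mm³
x_c = 1226187.50 / 16675.00 = 73.53 mm
y_c = 892687.50 / 16675.00 = 53.53 mm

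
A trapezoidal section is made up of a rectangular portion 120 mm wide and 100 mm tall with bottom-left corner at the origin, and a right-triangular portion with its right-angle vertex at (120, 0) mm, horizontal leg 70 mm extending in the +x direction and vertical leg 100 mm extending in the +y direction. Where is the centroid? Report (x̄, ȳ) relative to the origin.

x̄ = 78.82 mm, ȳ = 46.24 mm

rectangular portion: A = 120 × 100 = 12000.00, centroid at (60.00, 50.00).
triangular portion: A = ½·70·100 = 3500.00, centroid at (143.33, 33.33).
ΣA = 15500.00 mm²
ΣAx̄ = (12000.00)(60.00) + (3500.00)(143.33) = 1221666.67 mm³
ΣAȳ = (12000.00)(50.00) + (3500.00)(33.33) = 716666.67 mm³
x̄ = 1221666.67 / 15500.00 = 78.82 mm
ȳ = 716666.67 / 15500.00 = 46.24 mm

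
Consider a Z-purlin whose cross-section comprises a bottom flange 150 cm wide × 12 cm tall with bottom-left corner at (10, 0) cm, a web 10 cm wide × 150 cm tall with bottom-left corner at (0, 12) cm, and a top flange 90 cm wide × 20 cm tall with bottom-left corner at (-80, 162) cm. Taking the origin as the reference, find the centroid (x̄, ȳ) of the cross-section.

x̄ = 19.12 cm, ȳ = 88.41 cm

bottom flange: A = 150 × 12 = 1800.00, centroid at (85.00, 6.00).
web: A = 10 × 150 = 1500.00, centroid at (5.00, 87.00).
top flange: A = 90 × 20 = 1800.00, centroid at (-35.00, 172.00).
ΣA = 5100.00 cm²
ΣAx̄ = (1800.00)(85.00) + (1500.00)(5.00) + (1800.00)(-35.00) = 97500.00 cm³
ΣAȳ = (1800.00)(6.00) + (1500.00)(87.00) + (1800.00)(172.00) = 450900.00 cm³
x̄ = 97500.00 / 5100.00 = 19.12 cm
ȳ = 450900.00 / 5100.00 = 88.41 cm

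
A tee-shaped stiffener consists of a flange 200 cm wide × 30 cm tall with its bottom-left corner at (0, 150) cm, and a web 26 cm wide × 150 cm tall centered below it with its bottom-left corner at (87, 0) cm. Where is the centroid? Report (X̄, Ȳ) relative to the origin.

web: A = 26 × 150 = 3900.00, centroid at (100.00, 75.00).
flange: A = 200 × 30 = 6000.00, centroid at (100.00, 165.00).
ΣA = 9900.00 cm²
ΣAX̄ = (3900.00)(100.00) + (6000.00)(100.00) = 990000.00 cm³
ΣAȲ = (3900.00)(75.00) + (6000.00)(165.00) = 1282500.00 cm³
X̄ = 990000.00 / 9900.00 = 100.00 cm
Ȳ = 1282500.00 / 9900.00 = 129.55 cm

X̄ = 100.00 cm, Ȳ = 129.55 cm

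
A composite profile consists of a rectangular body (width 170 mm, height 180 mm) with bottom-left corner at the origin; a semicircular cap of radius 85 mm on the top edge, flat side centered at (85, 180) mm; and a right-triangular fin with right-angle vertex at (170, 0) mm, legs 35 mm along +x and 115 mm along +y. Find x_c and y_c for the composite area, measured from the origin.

rectangular body: A = 170 × 180 = 30600.00, centroid at (85.00, 90.00).
semicircular top: A = ½π·85² = 11349.00, centroid at (85.00, 216.08).
triangular fin: A = ½·35·115 = 2012.50, centroid at (181.67, 38.33).
ΣA = 43961.50 mm²
ΣAx_c = (30600.00)(85.00) + (11349.00)(85.00) + (2012.50)(181.67) = 3931269.46 mm³
ΣAy_c = (30600.00)(90.00) + (11349.00)(216.08) + (2012.50)(38.33) = 5283383.12 mm³
x_c = 3931269.46 / 43961.50 = 89.43 mm
y_c = 5283383.12 / 43961.50 = 120.18 mm

x_c = 89.43 mm, y_c = 120.18 mm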